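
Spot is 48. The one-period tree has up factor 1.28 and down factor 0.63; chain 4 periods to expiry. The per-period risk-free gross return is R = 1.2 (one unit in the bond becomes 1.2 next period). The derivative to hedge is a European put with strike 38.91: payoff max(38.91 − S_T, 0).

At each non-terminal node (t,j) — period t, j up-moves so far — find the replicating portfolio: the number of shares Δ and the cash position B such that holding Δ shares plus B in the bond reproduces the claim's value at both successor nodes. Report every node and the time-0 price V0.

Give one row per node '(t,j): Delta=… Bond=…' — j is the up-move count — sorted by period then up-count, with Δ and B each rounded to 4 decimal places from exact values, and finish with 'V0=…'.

Under the risk-neutral measure, an up-move has probability p* = (R−d)/(u−d) = 0.8769 and values discount at R = 1.2.
At expiry t=4: V(4,0)=31.3486, V(4,1)=23.5471, V(4,2)=7.6965, V(4,3)=0.0000, V(4,4)=0.0000
Node (3,0) S=12.0023: V=(p*·23.5471+(1−p*)·31.3486)/1.2=20.4227; Δ=(23.5471−31.3486)/(15.3629−7.5614)=-1.0000; B=V−Δ·S=32.4250
Node (3,1) S=24.3855: V=(p*·7.6965+(1−p*)·23.5471)/1.2=8.0395; Δ=(7.6965−23.5471)/(31.2135−15.3629)=-1.0000; B=V−Δ·S=32.4250
Node (3,2) S=49.5452: V=(p*·0.0000+(1−p*)·7.6965)/1.2=0.7894; Δ=(0.0000−7.6965)/(63.4179−31.2135)=-0.2390; B=V−Δ·S=12.6302
Node (3,3) S=100.6633: V=(p*·0.0000+(1−p*)·0.0000)/1.2=0.0000; Δ=(0.0000−0.0000)/(128.8490−63.4179)=0.0000; B=V−Δ·S=0.0000
Node (2,0) S=19.0512: V=(p*·8.0395+(1−p*)·20.4227)/1.2=7.9696; Δ=(8.0395−20.4227)/(24.3855−12.0023)=-1.0000; B=V−Δ·S=27.0208
Node (2,1) S=38.7072: V=(p*·0.7894+(1−p*)·8.0395)/1.2=1.4014; Δ=(0.7894−8.0395)/(49.5452−24.3855)=-0.2882; B=V−Δ·S=12.5554
Node (2,2) S=78.6432: V=(p*·0.0000+(1−p*)·0.7894)/1.2=0.0810; Δ=(0.0000−0.7894)/(100.6633−49.5452)=-0.0154; B=V−Δ·S=1.2954
Node (1,0) S=30.2400: V=(p*·1.4014+(1−p*)·7.9696)/1.2=1.8415; Δ=(1.4014−7.9696)/(38.7072−19.0512)=-0.3342; B=V−Δ·S=11.9465
Node (1,1) S=61.4400: V=(p*·0.0810+(1−p*)·1.4014)/1.2=0.2029; Δ=(0.0810−1.4014)/(78.6432−38.7072)=-0.0331; B=V−Δ·S=2.2344
Node (0,0) S=48.0000: V=(p*·0.2029+(1−p*)·1.8415)/1.2=0.3371; Δ=(0.2029−1.8415)/(61.4400−30.2400)=-0.0525; B=V−Δ·S=2.8581
Check: Δ(0,0)·S0 + B(0,0) = 0.3371 = V0.

(0,0): Delta=-0.0525 Bond=2.8581
(1,0): Delta=-0.3342 Bond=11.9465
(1,1): Delta=-0.0331 Bond=2.2344
(2,0): Delta=-1.0000 Bond=27.0208
(2,1): Delta=-0.2882 Bond=12.5554
(2,2): Delta=-0.0154 Bond=1.2954
(3,0): Delta=-1.0000 Bond=32.4250
(3,1): Delta=-1.0000 Bond=32.4250
(3,2): Delta=-0.2390 Bond=12.6302
(3,3): Delta=0.0000 Bond=0.0000
V0=0.3371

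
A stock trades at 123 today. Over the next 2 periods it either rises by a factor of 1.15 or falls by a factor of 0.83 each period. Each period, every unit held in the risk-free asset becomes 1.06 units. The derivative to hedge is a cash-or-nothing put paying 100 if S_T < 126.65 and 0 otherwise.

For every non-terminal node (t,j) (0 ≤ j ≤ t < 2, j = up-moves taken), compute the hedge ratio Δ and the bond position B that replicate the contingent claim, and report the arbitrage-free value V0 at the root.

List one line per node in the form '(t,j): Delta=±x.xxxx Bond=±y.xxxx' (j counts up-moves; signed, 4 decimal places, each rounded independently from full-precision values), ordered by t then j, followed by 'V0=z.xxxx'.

(0,0): Delta=-1.7227 Bond=254.9179
(1,0): Delta=0.0000 Bond=94.3396
(1,1): Delta=-2.2093 Bond=339.0330
V0=43.0223

Risk-neutral probability p* = (R−d)/(u−d) = (1.06−0.83)/(1.15−0.83) = 0.7188.
Payoff layer (t=2): V(2,0)=100.0000, V(2,1)=100.0000, V(2,2)=0.0000
  t=1,j=0: stock 102.0900 → up 117.4035 (V=100.0000), down 84.7347 (V=100.0000). Price 94.3396; hedge Δ=0.0000, bond B=94.3396.
  t=1,j=1: stock 141.4500 → up 162.6675 (V=0.0000), down 117.4035 (V=100.0000). Price 26.5330; hedge Δ=-2.2093, bond B=339.0330.
  t=0,j=0: stock 123.0000 → up 141.4500 (V=26.5330), down 102.0900 (V=94.3396). Price 43.0223; hedge Δ=-1.7227, bond B=254.9179.
Each (Δ,B) replicates both successor values, so the strategy is self-financing and V0 is arbitrage-free.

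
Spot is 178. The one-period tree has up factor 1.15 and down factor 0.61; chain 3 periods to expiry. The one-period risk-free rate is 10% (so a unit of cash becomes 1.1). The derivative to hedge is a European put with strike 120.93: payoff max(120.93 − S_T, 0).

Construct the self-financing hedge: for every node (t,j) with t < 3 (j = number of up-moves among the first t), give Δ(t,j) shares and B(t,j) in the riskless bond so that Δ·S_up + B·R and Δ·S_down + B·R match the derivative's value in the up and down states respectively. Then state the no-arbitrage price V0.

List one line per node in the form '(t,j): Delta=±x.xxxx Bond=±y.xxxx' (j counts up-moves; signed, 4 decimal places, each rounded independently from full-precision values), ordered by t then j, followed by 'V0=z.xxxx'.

(0,0): Delta=-0.0673 Bond=12.8137
(1,0): Delta=-0.6811 Bond=80.7401
(1,1): Delta=-0.0341 Bond=7.2945
(2,0): Delta=-1.0000 Bond=109.9364
(2,1): Delta=-0.6638 Bond=86.6588
(2,2): Delta=0.0000 Bond=0.0000
V0=0.8329

No-arbitrage ⇒ martingale measure with p* = (R−d)/(u−d) = 0.9074.
Payoff layer (t=3): V(3,0)=80.5274, V(3,1)=44.7611, V(3,2)=0.0000, V(3,3)=0.0000
(2,0): S=66.2338. Δ = (V_up−V_dn)/(S_up−S_dn) = (44.7611−80.5274)/(76.1689−40.4026) = -1.0000. V = [p*·44.7611 + (1−p*)·80.5274]/1.1 = 43.7026. B = V − Δ·S = 109.9364.
(2,1): S=124.8670. Δ = (V_up−V_dn)/(S_up−S_dn) = (0.0000−44.7611)/(143.5970−76.1689) = -0.6638. V = [p*·0.0000 + (1−p*)·44.7611]/1.1 = 3.7678. B = V − Δ·S = 86.6588.
(2,2): S=235.4050. Δ = (V_up−V_dn)/(S_up−S_dn) = (0.0000−0.0000)/(270.7157−143.5970) = 0.0000. V = [p*·0.0000 + (1−p*)·0.0000]/1.1 = 0.0000. B = V − Δ·S = 0.0000.
(1,0): S=108.5800. Δ = (V_up−V_dn)/(S_up−S_dn) = (3.7678−43.7026)/(124.8670−66.2338) = -0.6811. V = [p*·3.7678 + (1−p*)·43.7026]/1.1 = 6.7868. B = V − Δ·S = 80.7401.
(1,1): S=204.7000. Δ = (V_up−V_dn)/(S_up−S_dn) = (0.0000−3.7678)/(235.4050−124.8670) = -0.0341. V = [p*·0.0000 + (1−p*)·3.7678]/1.1 = 0.3172. B = V − Δ·S = 7.2945.
(0,0): S=178.0000. Δ = (V_up−V_dn)/(S_up−S_dn) = (0.3172−6.7868)/(204.7000−108.5800) = -0.0673. V = [p*·0.3172 + (1−p*)·6.7868]/1.1 = 0.8329. B = V − Δ·S = 12.8137.
Check: Δ(0,0)·S0 + B(0,0) = 0.8329 = V0.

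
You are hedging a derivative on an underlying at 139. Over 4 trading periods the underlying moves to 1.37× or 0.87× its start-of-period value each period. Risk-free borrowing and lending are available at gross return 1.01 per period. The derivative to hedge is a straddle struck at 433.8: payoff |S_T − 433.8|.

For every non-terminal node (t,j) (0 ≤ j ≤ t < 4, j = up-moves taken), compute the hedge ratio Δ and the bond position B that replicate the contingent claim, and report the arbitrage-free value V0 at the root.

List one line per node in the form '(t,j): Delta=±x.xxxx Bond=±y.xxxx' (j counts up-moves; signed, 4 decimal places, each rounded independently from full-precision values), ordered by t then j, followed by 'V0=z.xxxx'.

The replicating-portfolio and risk-neutral prices coincide; use p* = (1.01−0.87)/(1.37−0.87) = 0.2800 for the latter.
Payoff layer (t=4): V(4,0)=354.1672, V(4,1)=308.4013, V(4,2)=236.3330, V(4,3)=122.8463, V(4,4)=55.8628
Node (3,0) S=91.5319: V=(p*·308.4013+(1−p*)·354.1672)/1.01=337.9730; Δ=(308.4013−354.1672)/(125.3987−79.6328)=-1.0000; B=V−Δ·S=429.5050
Node (3,1) S=144.1365: V=(p*·236.3330+(1−p*)·308.4013)/1.01=285.3685; Δ=(236.3330−308.4013)/(197.4670−125.3987)=-1.0000; B=V−Δ·S=429.5050
Node (3,2) S=226.9735: V=(p*·122.8463+(1−p*)·236.3330)/1.01=202.5314; Δ=(122.8463−236.3330)/(310.9537−197.4670)=-1.0000; B=V−Δ·S=429.5050
Node (3,3) S=357.4181: V=(p*·55.8628+(1−p*)·122.8463)/1.01=103.0603; Δ=(55.8628−122.8463)/(489.6628−310.9537)=-0.3748; B=V−Δ·S=237.0274
Node (2,0) S=105.2091: V=(p*·285.3685+(1−p*)·337.9730)/1.01=320.0433; Δ=(285.3685−337.9730)/(144.1365−91.5319)=-1.0000; B=V−Δ·S=425.2524
Node (2,1) S=165.6741: V=(p*·202.5314+(1−p*)·285.3685)/1.01=259.5783; Δ=(202.5314−285.3685)/(226.9735−144.1365)=-1.0000; B=V−Δ·S=425.2524
Node (2,2) S=260.8891: V=(p*·103.0603+(1−p*)·202.5314)/1.01=172.9500; Δ=(103.0603−202.5314)/(357.4181−226.9735)=-0.7626; B=V−Δ·S=371.8923
Node (1,0) S=120.9300: V=(p*·259.5783+(1−p*)·320.0433)/1.01=300.1120; Δ=(259.5783−320.0433)/(165.6741−105.2091)=-1.0000; B=V−Δ·S=421.0420
Node (1,1) S=190.4300: V=(p*·172.9500+(1−p*)·259.5783)/1.01=232.9925; Δ=(172.9500−259.5783)/(260.8891−165.6741)=-0.9098; B=V−Δ·S=406.2491
Node (0,0) S=139.0000: V=(p*·232.9925+(1−p*)·300.1120)/1.01=278.5332; Δ=(232.9925−300.1120)/(190.4300−120.9300)=-0.9657; B=V−Δ·S=412.7723
The time-0 hedge costs 278.5332, which is the no-arbitrage price.

(0,0): Delta=-0.9657 Bond=412.7723
(1,0): Delta=-1.0000 Bond=421.0420
(1,1): Delta=-0.9098 Bond=406.2491
(2,0): Delta=-1.0000 Bond=425.2524
(2,1): Delta=-1.0000 Bond=425.2524
(2,2): Delta=-0.7626 Bond=371.8923
(3,0): Delta=-1.0000 Bond=429.5050
(3,1): Delta=-1.0000 Bond=429.5050
(3,2): Delta=-1.0000 Bond=429.5050
(3,3): Delta=-0.3748 Bond=237.0274
V0=278.5332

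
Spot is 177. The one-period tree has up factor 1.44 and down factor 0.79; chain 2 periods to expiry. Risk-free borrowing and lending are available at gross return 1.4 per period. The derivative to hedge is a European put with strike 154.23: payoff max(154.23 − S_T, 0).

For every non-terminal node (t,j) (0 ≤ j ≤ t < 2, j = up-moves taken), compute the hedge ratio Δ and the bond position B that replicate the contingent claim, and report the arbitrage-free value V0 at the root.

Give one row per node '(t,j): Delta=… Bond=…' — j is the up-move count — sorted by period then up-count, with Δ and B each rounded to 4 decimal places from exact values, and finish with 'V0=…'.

Risk-neutral probability p* = (R−d)/(u−d) = (1.4−0.79)/(1.44−0.79) = 0.9385.
Terminal values V(2,·): V(2,0)=43.7643, V(2,1)=0.0000, V(2,2)=0.0000
(1,0): S=139.8300. Δ = (V_up−V_dn)/(S_up−S_dn) = (0.0000−43.7643)/(201.3552−110.4657) = -0.4815. V = [p*·0.0000 + (1−p*)·43.7643]/1.4 = 1.9237. B = V − Δ·S = 69.2534.
(1,1): S=254.8800. Δ = (V_up−V_dn)/(S_up−S_dn) = (0.0000−0.0000)/(367.0272−201.3552) = 0.0000. V = [p*·0.0000 + (1−p*)·0.0000]/1.4 = 0.0000. B = V − Δ·S = 0.0000.
(0,0): S=177.0000. Δ = (V_up−V_dn)/(S_up−S_dn) = (0.0000−1.9237)/(254.8800−139.8300) = -0.0167. V = [p*·0.0000 + (1−p*)·1.9237]/1.4 = 0.0846. B = V − Δ·S = 3.0441.
Each (Δ,B) replicates both successor values, so the strategy is self-financing and V0 is arbitrage-free.

(0,0): Delta=-0.0167 Bond=3.0441
(1,0): Delta=-0.4815 Bond=69.2534
(1,1): Delta=0.0000 Bond=0.0000
V0=0.0846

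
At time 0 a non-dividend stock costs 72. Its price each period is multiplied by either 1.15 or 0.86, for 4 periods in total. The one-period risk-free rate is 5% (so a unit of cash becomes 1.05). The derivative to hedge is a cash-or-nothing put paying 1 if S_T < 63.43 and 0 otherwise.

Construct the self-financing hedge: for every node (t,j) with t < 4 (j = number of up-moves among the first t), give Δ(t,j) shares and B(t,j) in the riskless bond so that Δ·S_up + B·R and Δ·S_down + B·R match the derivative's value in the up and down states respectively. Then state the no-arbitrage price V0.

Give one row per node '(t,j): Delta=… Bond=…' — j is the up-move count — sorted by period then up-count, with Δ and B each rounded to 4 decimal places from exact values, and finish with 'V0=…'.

(0,0): Delta=-0.0097 Bond=0.7962
(1,0): Delta=-0.0228 Bond=1.6505
(1,1): Delta=-0.0045 Bond=0.4073
(2,0): Delta=-0.0404 Bond=2.6693
(2,1): Delta=-0.0159 Bond=1.2403
(2,2): Delta=0.0000 Bond=0.0000
(3,0): Delta=0.0000 Bond=0.9524
(3,1): Delta=-0.0563 Bond=3.7767
(3,2): Delta=0.0000 Bond=0.0000
(3,3): Delta=0.0000 Bond=0.0000
V0=0.1000

Risk-neutral probability p* = (R−d)/(u−d) = (1.05−0.86)/(1.15−0.86) = 0.6552.
Terminal values V(4,·): V(4,0)=1.0000, V(4,1)=1.0000, V(4,2)=0.0000, V(4,3)=0.0000, V(4,4)=0.0000
Node (3,0) S=45.7960: V=(p*·1.0000+(1−p*)·1.0000)/1.05=0.9524; Δ=(1.0000−1.0000)/(52.6654−39.3846)=0.0000; B=V−Δ·S=0.9524
Node (3,1) S=61.2389: V=(p*·0.0000+(1−p*)·1.0000)/1.05=0.3284; Δ=(0.0000−1.0000)/(70.4247−52.6654)=-0.0563; B=V−Δ·S=3.7767
Node (3,2) S=81.8892: V=(p*·0.0000+(1−p*)·0.0000)/1.05=0.0000; Δ=(0.0000−0.0000)/(94.1726−70.4247)=0.0000; B=V−Δ·S=0.0000
Node (3,3) S=109.5030: V=(p*·0.0000+(1−p*)·0.0000)/1.05=0.0000; Δ=(0.0000−0.0000)/(125.9284−94.1726)=0.0000; B=V−Δ·S=0.0000
Node (2,0) S=53.2512: V=(p*·0.3284+(1−p*)·0.9524)/1.05=0.5177; Δ=(0.3284−0.9524)/(61.2389−45.7960)=-0.0404; B=V−Δ·S=2.6693
Node (2,1) S=71.2080: V=(p*·0.0000+(1−p*)·0.3284)/1.05=0.1079; Δ=(0.0000−0.3284)/(81.8892−61.2389)=-0.0159; B=V−Δ·S=1.2403
Node (2,2) S=95.2200: V=(p*·0.0000+(1−p*)·0.0000)/1.05=0.0000; Δ=(0.0000−0.0000)/(109.5030−81.8892)=0.0000; B=V−Δ·S=0.0000
Node (1,0) S=61.9200: V=(p*·0.1079+(1−p*)·0.5177)/1.05=0.2373; Δ=(0.1079−0.5177)/(71.2080−53.2512)=-0.0228; B=V−Δ·S=1.6505
Node (1,1) S=82.8000: V=(p*·0.0000+(1−p*)·0.1079)/1.05=0.0354; Δ=(0.0000−0.1079)/(95.2200−71.2080)=-0.0045; B=V−Δ·S=0.4073
Node (0,0) S=72.0000: V=(p*·0.0354+(1−p*)·0.2373)/1.05=0.1000; Δ=(0.0354−0.2373)/(82.8000−61.9200)=-0.0097; B=V−Δ·S=0.7962
Root portfolio cost Δ·72+B reproduces V0=0.1000.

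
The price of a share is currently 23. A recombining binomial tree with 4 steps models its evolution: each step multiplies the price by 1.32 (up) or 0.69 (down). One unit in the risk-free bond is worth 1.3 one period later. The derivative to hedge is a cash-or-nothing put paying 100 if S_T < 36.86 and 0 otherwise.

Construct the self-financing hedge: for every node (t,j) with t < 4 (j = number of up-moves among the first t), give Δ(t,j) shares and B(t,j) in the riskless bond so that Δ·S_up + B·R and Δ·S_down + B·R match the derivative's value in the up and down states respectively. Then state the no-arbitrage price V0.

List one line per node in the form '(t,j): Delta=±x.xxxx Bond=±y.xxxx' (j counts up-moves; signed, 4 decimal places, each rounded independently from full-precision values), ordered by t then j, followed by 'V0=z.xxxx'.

Under the risk-neutral measure, an up-move has probability p* = (R−d)/(u−d) = 0.9683 and values discount at R = 1.3.
Terminal payoffs: V(4,0)=100.0000, V(4,1)=100.0000, V(4,2)=100.0000, V(4,3)=100.0000, V(4,4)=0.0000
Node (3,0) S=7.5557: V=(p*·100.0000+(1−p*)·100.0000)/1.3=76.9231; Δ=(100.0000−100.0000)/(9.9735−5.2134)=0.0000; B=V−Δ·S=76.9231
Node (3,1) S=14.4544: V=(p*·100.0000+(1−p*)·100.0000)/1.3=76.9231; Δ=(100.0000−100.0000)/(19.0798−9.9735)=0.0000; B=V−Δ·S=76.9231
Node (3,2) S=27.6519: V=(p*·100.0000+(1−p*)·100.0000)/1.3=76.9231; Δ=(100.0000−100.0000)/(36.5005−19.0798)=0.0000; B=V−Δ·S=76.9231
Node (3,3) S=52.8993: V=(p*·0.0000+(1−p*)·100.0000)/1.3=2.4420; Δ=(0.0000−100.0000)/(69.8270−36.5005)=-3.0006; B=V−Δ·S=161.1722
Node (2,0) S=10.9503: V=(p*·76.9231+(1−p*)·76.9231)/1.3=59.1716; Δ=(76.9231−76.9231)/(14.4544−7.5557)=0.0000; B=V−Δ·S=59.1716
Node (2,1) S=20.9484: V=(p*·76.9231+(1−p*)·76.9231)/1.3=59.1716; Δ=(76.9231−76.9231)/(27.6519−14.4544)=0.0000; B=V−Δ·S=59.1716
Node (2,2) S=40.0752: V=(p*·2.4420+(1−p*)·76.9231)/1.3=3.6973; Δ=(2.4420−76.9231)/(52.8993−27.6519)=-2.9501; B=V−Δ·S=121.9212
Node (1,0) S=15.8700: V=(p*·59.1716+(1−p*)·59.1716)/1.3=45.5166; Δ=(59.1716−59.1716)/(20.9484−10.9503)=0.0000; B=V−Δ·S=45.5166
Node (1,1) S=30.3600: V=(p*·3.6973+(1−p*)·59.1716)/1.3=4.1988; Δ=(3.6973−59.1716)/(40.0752−20.9484)=-2.9003; B=V−Δ·S=92.2532
Node (0,0) S=23.0000: V=(p*·4.1988+(1−p*)·45.5166)/1.3=4.2388; Δ=(4.1988−45.5166)/(30.3600−15.8700)=-2.8515; B=V−Δ·S=69.8227
Root portfolio cost Δ·23+B reproduces V0=4.2388.

(0,0): Delta=-2.8515 Bond=69.8227
(1,0): Delta=0.0000 Bond=45.5166
(1,1): Delta=-2.9003 Bond=92.2532
(2,0): Delta=0.0000 Bond=59.1716
(2,1): Delta=0.0000 Bond=59.1716
(2,2): Delta=-2.9501 Bond=121.9212
(3,0): Delta=0.0000 Bond=76.9231
(3,1): Delta=0.0000 Bond=76.9231
(3,2): Delta=0.0000 Bond=76.9231
(3,3): Delta=-3.0006 Bond=161.1722
V0=4.2388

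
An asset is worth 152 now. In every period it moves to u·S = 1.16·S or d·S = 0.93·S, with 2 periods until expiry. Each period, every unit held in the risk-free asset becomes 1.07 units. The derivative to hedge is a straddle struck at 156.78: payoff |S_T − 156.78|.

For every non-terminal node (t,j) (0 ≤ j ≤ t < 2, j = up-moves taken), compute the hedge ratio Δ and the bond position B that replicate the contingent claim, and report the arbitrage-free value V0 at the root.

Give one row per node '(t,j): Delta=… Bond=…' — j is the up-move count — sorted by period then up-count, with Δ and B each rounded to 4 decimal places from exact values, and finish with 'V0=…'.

Risk-neutral probability p* = (R−d)/(u−d) = (1.07−0.93)/(1.16−0.93) = 0.6087.
Terminal values V(2,·): V(2,0)=25.3152, V(2,1)=7.1976, V(2,2)=47.7512
Node (1,0) S=141.3600: V=(p*·7.1976+(1−p*)·25.3152)/1.07=13.3524; Δ=(7.1976−25.3152)/(163.9776−131.4648)=-0.5572; B=V−Δ·S=92.1246
Node (1,1) S=176.3200: V=(p*·47.7512+(1−p*)·7.1976)/1.07=29.7966; Δ=(47.7512−7.1976)/(204.5312−163.9776)=1.0000; B=V−Δ·S=-146.5234
Node (0,0) S=152.0000: V=(p*·29.7966+(1−p*)·13.3524)/1.07=21.8336; Δ=(29.7966−13.3524)/(176.3200−141.3600)=0.4704; B=V−Δ·S=-49.6630
The time-0 hedge costs 21.8336, which is the no-arbitrage price.

(0,0): Delta=0.4704 Bond=-49.6630
(1,0): Delta=-0.5572 Bond=92.1246
(1,1): Delta=1.0000 Bond=-146.5234
V0=21.8336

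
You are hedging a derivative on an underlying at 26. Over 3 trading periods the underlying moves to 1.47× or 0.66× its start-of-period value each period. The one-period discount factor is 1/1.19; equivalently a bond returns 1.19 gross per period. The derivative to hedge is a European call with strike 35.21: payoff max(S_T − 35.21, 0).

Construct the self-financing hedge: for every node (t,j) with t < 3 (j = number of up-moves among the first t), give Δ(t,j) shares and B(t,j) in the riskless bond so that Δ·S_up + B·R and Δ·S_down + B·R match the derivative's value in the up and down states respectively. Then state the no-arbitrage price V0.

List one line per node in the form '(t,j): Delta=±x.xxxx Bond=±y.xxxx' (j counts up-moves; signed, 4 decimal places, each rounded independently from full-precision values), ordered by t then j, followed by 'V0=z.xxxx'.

(0,0): Delta=0.6817 Bond=-9.3548
(1,0): Delta=0.0740 Bond=-0.7044
(1,1): Delta=0.8258 Bond=-16.6412
(2,0): Delta=0.0000 Bond=0.0000
(2,1): Delta=0.0916 Bond=-1.2811
(2,2): Delta=1.0000 Bond=-29.5882
V0=8.3693

No-arbitrage ⇒ martingale measure with p* = (R−d)/(u−d) = 0.6543.
At expiry t=3: V(3,0)=0.0000, V(3,1)=0.0000, V(3,2)=1.8710, V(3,3)=47.3796
  t=2,j=0: stock 11.3256 → up 16.6486 (V=0.0000), down 7.4749 (V=0.0000). Price 0.0000; hedge Δ=0.0000, bond B=0.0000.
  t=2,j=1: stock 25.2252 → up 37.0810 (V=1.8710), down 16.6486 (V=0.0000). Price 1.0288; hedge Δ=0.0916, bond B=-1.2811.
  t=2,j=2: stock 56.1834 → up 82.5896 (V=47.3796), down 37.0810 (V=1.8710). Price 26.5952; hedge Δ=1.0000, bond B=-29.5882.
  t=1,j=0: stock 17.1600 → up 25.2252 (V=1.0288), down 11.3256 (V=0.0000). Price 0.5657; hedge Δ=0.0740, bond B=-0.7044.
  t=1,j=1: stock 38.2200 → up 56.1834 (V=26.5952), down 25.2252 (V=1.0288). Price 14.9222; hedge Δ=0.8258, bond B=-16.6412.
  t=0,j=0: stock 26.0000 → up 38.2200 (V=14.9222), down 17.1600 (V=0.5657). Price 8.3693; hedge Δ=0.6817, bond B=-9.3548.
Each (Δ,B) replicates both successor values, so the strategy is self-financing and V0 is arbitrage-free.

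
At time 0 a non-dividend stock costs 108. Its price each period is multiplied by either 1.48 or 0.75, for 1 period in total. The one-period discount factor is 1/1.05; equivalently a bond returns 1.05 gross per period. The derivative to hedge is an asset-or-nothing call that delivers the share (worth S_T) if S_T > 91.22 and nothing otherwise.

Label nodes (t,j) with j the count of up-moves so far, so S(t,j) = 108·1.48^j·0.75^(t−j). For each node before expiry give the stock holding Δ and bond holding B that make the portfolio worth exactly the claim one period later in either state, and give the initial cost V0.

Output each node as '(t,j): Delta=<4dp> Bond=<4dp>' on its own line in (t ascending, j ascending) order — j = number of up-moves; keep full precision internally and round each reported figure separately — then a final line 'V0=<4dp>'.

The replicating-portfolio and risk-neutral prices coincide; use p* = (1.05−0.75)/(1.48−0.75) = 0.4110 for the latter.
At expiry t=1: V(1,0)=0.0000, V(1,1)=159.8400
  t=0,j=0: stock 108.0000 → up 159.8400 (V=159.8400), down 81.0000 (V=0.0000). Price 62.5597; hedge Δ=2.0274, bond B=-156.3992.
The time-0 hedge costs 62.5597, which is the no-arbitrage price.

(0,0): Delta=2.0274 Bond=-156.3992
V0=62.5597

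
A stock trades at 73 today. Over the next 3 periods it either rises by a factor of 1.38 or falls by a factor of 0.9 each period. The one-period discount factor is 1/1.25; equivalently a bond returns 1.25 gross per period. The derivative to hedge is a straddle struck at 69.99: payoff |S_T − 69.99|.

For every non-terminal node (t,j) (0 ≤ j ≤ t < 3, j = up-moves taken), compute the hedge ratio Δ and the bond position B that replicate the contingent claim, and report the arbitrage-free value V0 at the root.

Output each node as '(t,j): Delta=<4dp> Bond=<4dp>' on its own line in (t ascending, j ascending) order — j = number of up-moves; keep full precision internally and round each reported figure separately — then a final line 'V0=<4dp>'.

(0,0): Delta=0.9551 Bond=-32.2128
(1,0): Delta=0.7695 Bond=-28.0765
(1,1): Delta=1.0000 Bond=-44.7936
(2,0): Delta=-0.1819 Bond=21.1638
(2,1): Delta=1.0000 Bond=-55.9920
(2,2): Delta=1.0000 Bond=-55.9920
V0=37.5063

Risk-neutral probability p* = (R−d)/(u−d) = (1.25−0.9)/(1.38−0.9) = 0.7292.
Terminal values V(3,·): V(3,0)=16.7730, V(3,1)=11.6094, V(3,2)=55.1291, V(3,3)=121.8593
  t=2,j=0: stock 59.1300 → up 81.5994 (V=11.6094), down 53.2170 (V=16.7730). Price 10.4063; hedge Δ=-0.1819, bond B=21.1638.
  t=2,j=1: stock 90.6660 → up 125.1191 (V=55.1291), down 81.5994 (V=11.6094). Price 34.6740; hedge Δ=1.0000, bond B=-55.9920.
  t=2,j=2: stock 139.0212 → up 191.8493 (V=121.8593), down 125.1191 (V=55.1291). Price 83.0292; hedge Δ=1.0000, bond B=-55.9920.
  t=1,j=0: stock 65.7000 → up 90.6660 (V=34.6740), down 59.1300 (V=10.4063). Price 22.4812; hedge Δ=0.7695, bond B=-28.0765.
  t=1,j=1: stock 100.7400 → up 139.0212 (V=83.0292), down 90.6660 (V=34.6740). Price 55.9464; hedge Δ=1.0000, bond B=-44.7936.
  t=0,j=0: stock 73.0000 → up 100.7400 (V=55.9464), down 65.7000 (V=22.4812). Price 37.5063; hedge Δ=0.9551, bond B=-32.2128.
The time-0 hedge costs 37.5063, which is the no-arbitrage price.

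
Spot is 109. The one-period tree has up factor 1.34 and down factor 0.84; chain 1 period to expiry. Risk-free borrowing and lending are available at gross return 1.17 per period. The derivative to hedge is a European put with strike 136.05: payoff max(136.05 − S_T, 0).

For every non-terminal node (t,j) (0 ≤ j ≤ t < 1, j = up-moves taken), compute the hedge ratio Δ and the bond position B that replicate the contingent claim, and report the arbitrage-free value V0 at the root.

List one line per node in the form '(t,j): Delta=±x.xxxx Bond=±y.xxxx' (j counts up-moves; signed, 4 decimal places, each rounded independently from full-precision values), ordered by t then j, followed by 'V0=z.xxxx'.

Under the risk-neutral measure, an up-move has probability p* = (R−d)/(u−d) = 0.6600 and values discount at R = 1.17.
At expiry t=1: V(1,0)=44.4900, V(1,1)=0.0000
  t=0,j=0: stock 109.0000 → up 146.0600 (V=0.0000), down 91.5600 (V=44.4900). Price 12.9287; hedge Δ=-0.8163, bond B=101.9087.
Self-financing check: at every node Δ·S+B equals the discounted successor values.

(0,0): Delta=-0.8163 Bond=101.9087
V0=12.9287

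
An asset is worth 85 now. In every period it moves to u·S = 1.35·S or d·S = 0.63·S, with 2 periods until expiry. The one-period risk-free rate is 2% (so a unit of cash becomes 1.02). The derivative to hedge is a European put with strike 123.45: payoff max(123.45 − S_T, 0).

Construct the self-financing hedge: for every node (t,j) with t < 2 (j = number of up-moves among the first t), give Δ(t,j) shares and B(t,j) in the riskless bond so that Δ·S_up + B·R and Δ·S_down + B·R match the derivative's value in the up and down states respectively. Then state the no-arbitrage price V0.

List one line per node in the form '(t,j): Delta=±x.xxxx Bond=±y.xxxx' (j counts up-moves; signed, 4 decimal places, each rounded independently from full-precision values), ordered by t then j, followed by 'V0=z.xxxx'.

(0,0): Delta=-0.7270 Bond=104.3234
(1,0): Delta=-1.0000 Bond=121.0294
(1,1): Delta=-0.6192 Bond=94.0395
V0=42.5290

Under the risk-neutral measure, an up-move has probability p* = (R−d)/(u−d) = 0.5417 and values discount at R = 1.02.
Terminal payoffs: V(2,0)=89.7135, V(2,1)=51.1575, V(2,2)=0.0000
Node (1,0) S=53.5500: V=(p*·51.1575+(1−p*)·89.7135)/1.02=67.4794; Δ=(51.1575−89.7135)/(72.2925−33.7365)=-1.0000; B=V−Δ·S=121.0294
Node (1,1) S=114.7500: V=(p*·0.0000+(1−p*)·51.1575)/1.02=22.9874; Δ=(0.0000−51.1575)/(154.9125−72.2925)=-0.6192; B=V−Δ·S=94.0395
Node (0,0) S=85.0000: V=(p*·22.9874+(1−p*)·67.4794)/1.02=42.5290; Δ=(22.9874−67.4794)/(114.7500−53.5500)=-0.7270; B=V−Δ·S=104.3234
Self-financing check: at every node Δ·S+B equals the discounted successor values.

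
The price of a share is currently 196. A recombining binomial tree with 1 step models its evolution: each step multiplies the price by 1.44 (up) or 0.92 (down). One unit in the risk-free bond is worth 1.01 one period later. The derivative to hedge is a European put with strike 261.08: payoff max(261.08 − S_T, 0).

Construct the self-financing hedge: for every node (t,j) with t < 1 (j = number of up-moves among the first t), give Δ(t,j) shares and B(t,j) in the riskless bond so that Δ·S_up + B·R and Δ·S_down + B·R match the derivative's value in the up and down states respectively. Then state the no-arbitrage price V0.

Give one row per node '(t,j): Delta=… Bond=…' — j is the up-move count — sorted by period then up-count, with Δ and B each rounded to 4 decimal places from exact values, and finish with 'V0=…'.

Under the risk-neutral measure, an up-move has probability p* = (R−d)/(u−d) = 0.1731 and values discount at R = 1.01.
At expiry t=1: V(1,0)=80.7600, V(1,1)=0.0000
Node (0,0) S=196.0000: V=(p*·0.0000+(1−p*)·80.7600)/1.01=66.1211; Δ=(0.0000−80.7600)/(282.2400−180.3200)=-0.7924; B=V−Δ·S=221.4288
Check: Δ(0,0)·S0 + B(0,0) = 66.1211 = V0.

(0,0): Delta=-0.7924 Bond=221.4288
V0=66.1211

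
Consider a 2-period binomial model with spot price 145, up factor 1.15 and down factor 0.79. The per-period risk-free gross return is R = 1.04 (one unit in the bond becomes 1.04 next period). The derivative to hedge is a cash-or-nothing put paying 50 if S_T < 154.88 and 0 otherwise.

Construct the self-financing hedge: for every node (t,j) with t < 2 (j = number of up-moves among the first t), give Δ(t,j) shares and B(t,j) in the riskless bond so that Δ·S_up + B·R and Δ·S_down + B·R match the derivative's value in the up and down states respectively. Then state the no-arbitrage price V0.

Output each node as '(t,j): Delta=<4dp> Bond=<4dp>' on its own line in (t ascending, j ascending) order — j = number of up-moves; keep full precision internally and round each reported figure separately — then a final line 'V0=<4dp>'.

Since d<R<u, set p* = (R−d)/(u−d) = 0.6944; price each node as the discounted p*-expectation of its children.
Payoff layer (t=2): V(2,0)=50.0000, V(2,1)=50.0000, V(2,2)=0.0000
  t=1,j=0: stock 114.5500 → up 131.7325 (V=50.0000), down 90.4945 (V=50.0000). Price 48.0769; hedge Δ=0.0000, bond B=48.0769.
  t=1,j=1: stock 166.7500 → up 191.7625 (V=0.0000), down 131.7325 (V=50.0000). Price 14.6902; hedge Δ=-0.8329, bond B=153.5791.
  t=0,j=0: stock 145.0000 → up 166.7500 (V=14.6902), down 114.5500 (V=48.0769). Price 23.9343; hedge Δ=-0.6396, bond B=116.6753.
Each (Δ,B) replicates both successor values, so the strategy is self-financing and V0 is arbitrage-free.

(0,0): Delta=-0.6396 Bond=116.6753
(1,0): Delta=0.0000 Bond=48.0769
(1,1): Delta=-0.8329 Bond=153.5791
V0=23.9343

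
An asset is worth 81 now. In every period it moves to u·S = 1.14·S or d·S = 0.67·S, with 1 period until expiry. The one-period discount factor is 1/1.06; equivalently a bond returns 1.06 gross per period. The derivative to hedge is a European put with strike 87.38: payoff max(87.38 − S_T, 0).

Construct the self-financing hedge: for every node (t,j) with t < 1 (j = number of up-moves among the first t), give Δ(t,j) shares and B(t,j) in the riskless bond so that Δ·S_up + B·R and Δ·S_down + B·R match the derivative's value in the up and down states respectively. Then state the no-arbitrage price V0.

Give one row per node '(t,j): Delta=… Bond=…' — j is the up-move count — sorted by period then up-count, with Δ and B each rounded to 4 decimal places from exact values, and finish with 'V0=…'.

The replicating-portfolio and risk-neutral prices coincide; use p* = (1.06−0.67)/(1.14−0.67) = 0.8298 for the latter.
Payoff layer (t=1): V(1,0)=33.1100, V(1,1)=0.0000
(0,0): S=81.0000. Δ = (V_up−V_dn)/(S_up−S_dn) = (0.0000−33.1100)/(92.3400−54.2700) = -0.8697. V = [p*·0.0000 + (1−p*)·33.1100]/1.06 = 5.3167. B = V − Δ·S = 75.7635.
The time-0 hedge costs 5.3167, which is the no-arbitrage price.

(0,0): Delta=-0.8697 Bond=75.7635
V0=5.3167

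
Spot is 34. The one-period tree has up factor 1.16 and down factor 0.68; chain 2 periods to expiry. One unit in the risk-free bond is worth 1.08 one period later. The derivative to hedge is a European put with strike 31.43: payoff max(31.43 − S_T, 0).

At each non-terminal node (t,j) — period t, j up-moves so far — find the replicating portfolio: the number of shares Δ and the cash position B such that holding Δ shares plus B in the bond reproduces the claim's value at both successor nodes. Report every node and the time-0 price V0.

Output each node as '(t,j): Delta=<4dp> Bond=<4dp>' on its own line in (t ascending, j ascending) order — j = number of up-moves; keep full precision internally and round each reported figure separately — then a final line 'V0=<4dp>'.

The replicating-portfolio and risk-neutral prices coincide; use p* = (1.08−0.68)/(1.16−0.68) = 0.8333 for the latter.
Payoff layer (t=2): V(2,0)=15.7084, V(2,1)=4.6108, V(2,2)=0.0000
(1,0): S=23.1200. Δ = (V_up−V_dn)/(S_up−S_dn) = (4.6108−15.7084)/(26.8192−15.7216) = -1.0000. V = [p*·4.6108 + (1−p*)·15.7084]/1.08 = 5.9819. B = V − Δ·S = 29.1019.
(1,1): S=39.4400. Δ = (V_up−V_dn)/(S_up−S_dn) = (0.0000−4.6108)/(45.7504−26.8192) = -0.2436. V = [p*·0.0000 + (1−p*)·4.6108]/1.08 = 0.7115. B = V − Δ·S = 10.3174.
(0,0): S=34.0000. Δ = (V_up−V_dn)/(S_up−S_dn) = (0.7115−5.9819)/(39.4400−23.1200) = -0.3229. V = [p*·0.7115 + (1−p*)·5.9819]/1.08 = 1.4722. B = V − Δ·S = 12.4520.
The time-0 hedge costs 1.4722, which is the no-arbitrage price.

(0,0): Delta=-0.3229 Bond=12.4520
(1,0): Delta=-1.0000 Bond=29.1019
(1,1): Delta=-0.2436 Bond=10.3174
V0=1.4722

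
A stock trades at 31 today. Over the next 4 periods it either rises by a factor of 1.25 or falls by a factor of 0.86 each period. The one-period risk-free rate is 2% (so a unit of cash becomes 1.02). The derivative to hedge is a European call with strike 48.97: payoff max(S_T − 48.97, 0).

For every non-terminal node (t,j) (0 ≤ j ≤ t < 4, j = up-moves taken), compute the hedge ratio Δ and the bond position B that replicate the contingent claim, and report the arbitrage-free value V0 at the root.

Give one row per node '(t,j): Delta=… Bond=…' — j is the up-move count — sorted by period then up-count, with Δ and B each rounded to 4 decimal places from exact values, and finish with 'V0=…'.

(0,0): Delta=0.1990 Bond=-5.0047
(1,0): Delta=0.0482 Bond=-1.0843
(1,1): Delta=0.3482 Bond=-10.8841
(2,0): Delta=0.0000 Bond=0.0000
(2,1): Delta=0.0959 Bond=-2.6958
(2,2): Delta=0.5977 Bond=-23.1854
(3,0): Delta=0.0000 Bond=0.0000
(3,1): Delta=0.0000 Bond=0.0000
(3,2): Delta=0.1908 Bond=-6.7025
(3,3): Delta=1.0000 Bond=-48.0098
V0=1.1657

Since d<R<u, set p* = (R−d)/(u−d) = 0.4103; price each node as the discounted p*-expectation of its children.
Payoff layer (t=4): V(4,0)=0.0000, V(4,1)=0.0000, V(4,2)=0.0000, V(4,3)=3.1003, V(4,4)=26.7136
Node (3,0) S=19.7177: V=(p*·0.0000+(1−p*)·0.0000)/1.02=0.0000; Δ=(0.0000−0.0000)/(24.6472−16.9573)=0.0000; B=V−Δ·S=0.0000
Node (3,1) S=28.6595: V=(p*·0.0000+(1−p*)·0.0000)/1.02=0.0000; Δ=(0.0000−0.0000)/(35.8244−24.6472)=0.0000; B=V−Δ·S=0.0000
Node (3,2) S=41.6562: V=(p*·3.1003+(1−p*)·0.0000)/1.02=1.2470; Δ=(3.1003−0.0000)/(52.0703−35.8244)=0.1908; B=V−Δ·S=-6.7025
Node (3,3) S=60.5469: V=(p*·26.7136+(1−p*)·3.1003)/1.02=12.5371; Δ=(26.7136−3.1003)/(75.6836−52.0703)=1.0000; B=V−Δ·S=-48.0098
Node (2,0) S=22.9276: V=(p*·0.0000+(1−p*)·0.0000)/1.02=0.0000; Δ=(0.0000−0.0000)/(28.6595−19.7177)=0.0000; B=V−Δ·S=0.0000
Node (2,1) S=33.3250: V=(p*·1.2470+(1−p*)·0.0000)/1.02=0.5016; Δ=(1.2470−0.0000)/(41.6562−28.6595)=0.0959; B=V−Δ·S=-2.6958
Node (2,2) S=48.4375: V=(p*·12.5371+(1−p*)·1.2470)/1.02=5.7635; Δ=(12.5371−1.2470)/(60.5469−41.6562)=0.5977; B=V−Δ·S=-23.1854
Node (1,0) S=26.6600: V=(p*·0.5016+(1−p*)·0.0000)/1.02=0.2017; Δ=(0.5016−0.0000)/(33.3250−22.9276)=0.0482; B=V−Δ·S=-1.0843
Node (1,1) S=38.7500: V=(p*·5.7635+(1−p*)·0.5016)/1.02=2.6082; Δ=(5.7635−0.5016)/(48.4375−33.3250)=0.3482; B=V−Δ·S=-10.8841
Node (0,0) S=31.0000: V=(p*·2.6082+(1−p*)·0.2017)/1.02=1.1657; Δ=(2.6082−0.2017)/(38.7500−26.6600)=0.1990; B=V−Δ·S=-5.0047
Each (Δ,B) replicates both successor values, so the strategy is self-financing and V0 is arbitrage-free.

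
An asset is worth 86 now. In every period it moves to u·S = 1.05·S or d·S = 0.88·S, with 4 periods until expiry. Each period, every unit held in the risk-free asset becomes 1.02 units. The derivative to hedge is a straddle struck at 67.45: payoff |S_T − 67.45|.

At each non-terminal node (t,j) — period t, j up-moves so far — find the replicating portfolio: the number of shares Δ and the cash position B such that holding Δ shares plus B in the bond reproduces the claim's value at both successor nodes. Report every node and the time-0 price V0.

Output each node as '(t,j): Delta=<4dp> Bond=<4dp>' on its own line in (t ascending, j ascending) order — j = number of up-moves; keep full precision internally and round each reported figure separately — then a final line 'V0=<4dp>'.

Risk-neutral probability p* = (R−d)/(u−d) = (1.02−0.88)/(1.05−0.88) = 0.8235.
Payoff layer (t=4): V(4,0)=15.8762, V(4,1)=5.9131, V(4,2)=5.9747, V(4,3)=20.1591, V(4,4)=37.0835
(3,0): S=58.6066. Δ = (V_up−V_dn)/(S_up−S_dn) = (5.9131−15.8762)/(61.5369−51.5738) = -1.0000. V = [p*·5.9131 + (1−p*)·15.8762]/1.02 = 7.5209. B = V − Δ·S = 66.1275.
(3,1): S=69.9283. Δ = (V_up−V_dn)/(S_up−S_dn) = (5.9747−5.9131)/(73.4247−61.5369) = 0.0052. V = [p*·5.9747 + (1−p*)·5.9131]/1.02 = 5.8469. B = V − Δ·S = 5.4842.
(3,2): S=83.4372. Δ = (V_up−V_dn)/(S_up−S_dn) = (20.1591−5.9747)/(87.6091−73.4247) = 1.0000. V = [p*·20.1591 + (1−p*)·5.9747]/1.02 = 17.3097. B = V − Δ·S = -66.1275.
(3,3): S=99.5558. Δ = (V_up−V_dn)/(S_up−S_dn) = (37.0835−20.1591)/(104.5335−87.6091) = 1.0000. V = [p*·37.0835 + (1−p*)·20.1591]/1.02 = 33.4283. B = V − Δ·S = -66.1275.
(2,0): S=66.5984. Δ = (V_up−V_dn)/(S_up−S_dn) = (5.8469−7.5209)/(69.9283−58.6066) = -0.1479. V = [p*·5.8469 + (1−p*)·7.5209]/1.02 = 6.0219. B = V − Δ·S = 15.8686.
(2,1): S=79.4640. Δ = (V_up−V_dn)/(S_up−S_dn) = (17.3097−5.8469)/(83.4372−69.9283) = 0.8485. V = [p*·17.3097 + (1−p*)·5.8469]/1.02 = 14.9872. B = V − Δ·S = -52.4413.
(2,2): S=94.8150. Δ = (V_up−V_dn)/(S_up−S_dn) = (33.4283−17.3097)/(99.5558−83.4372) = 1.0000. V = [p*·33.4283 + (1−p*)·17.3097]/1.02 = 29.9842. B = V − Δ·S = -64.8308.
(1,0): S=75.6800. Δ = (V_up−V_dn)/(S_up−S_dn) = (14.9872−6.0219)/(79.4640−66.5984) = 0.6968. V = [p*·14.9872 + (1−p*)·6.0219]/1.02 = 13.1422. B = V − Δ·S = -39.5947.
(1,1): S=90.3000. Δ = (V_up−V_dn)/(S_up−S_dn) = (29.9842−14.9872)/(94.8150−79.4640) = 0.9769. V = [p*·29.9842 + (1−p*)·14.9872]/1.02 = 26.8016. B = V − Δ·S = -61.4161.
(0,0): S=86.0000. Δ = (V_up−V_dn)/(S_up−S_dn) = (26.8016−13.1422)/(90.3000−75.6800) = 0.9343. V = [p*·26.8016 + (1−p*)·13.1422]/1.02 = 23.9129. B = V − Δ·S = -56.4365.
Check: Δ(0,0)·S0 + B(0,0) = 23.9129 = V0.

(0,0): Delta=0.9343 Bond=-56.4365
(1,0): Delta=0.6968 Bond=-39.5947
(1,1): Delta=0.9769 Bond=-61.4161
(2,0): Delta=-0.1479 Bond=15.8686
(2,1): Delta=0.8485 Bond=-52.4413
(2,2): Delta=1.0000 Bond=-64.8308
(3,0): Delta=-1.0000 Bond=66.1275
(3,1): Delta=0.0052 Bond=5.4842
(3,2): Delta=1.0000 Bond=-66.1275
(3,3): Delta=1.0000 Bond=-66.1275
V0=23.9129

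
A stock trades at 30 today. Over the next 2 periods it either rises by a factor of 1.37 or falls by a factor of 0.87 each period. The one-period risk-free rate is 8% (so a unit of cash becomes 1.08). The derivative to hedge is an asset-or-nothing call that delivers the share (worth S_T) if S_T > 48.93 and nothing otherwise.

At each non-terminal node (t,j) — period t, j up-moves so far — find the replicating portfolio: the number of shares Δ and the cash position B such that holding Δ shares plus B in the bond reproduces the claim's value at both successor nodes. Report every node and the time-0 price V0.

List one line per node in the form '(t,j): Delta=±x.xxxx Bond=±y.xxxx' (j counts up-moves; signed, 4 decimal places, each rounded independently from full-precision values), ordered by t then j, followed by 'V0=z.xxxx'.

Since d<R<u, set p* = (R−d)/(u−d) = 0.4200; price each node as the discounted p*-expectation of its children.
Terminal payoffs: V(2,0)=0.0000, V(2,1)=0.0000, V(2,2)=56.3070
  t=1,j=0: stock 26.1000 → up 35.7570 (V=0.0000), down 22.7070 (V=0.0000). Price 0.0000; hedge Δ=0.0000, bond B=0.0000.
  t=1,j=1: stock 41.1000 → up 56.3070 (V=56.3070), down 35.7570 (V=0.0000). Price 21.8972; hedge Δ=2.7400, bond B=-90.7168.
  t=0,j=0: stock 30.0000 → up 41.1000 (V=21.8972), down 26.1000 (V=0.0000). Price 8.5156; hedge Δ=1.4598, bond B=-35.2788.
Self-financing check: at every node Δ·S+B equals the discounted successor values.

(0,0): Delta=1.4598 Bond=-35.2788
(1,0): Delta=0.0000 Bond=0.0000
(1,1): Delta=2.7400 Bond=-90.7168
V0=8.5156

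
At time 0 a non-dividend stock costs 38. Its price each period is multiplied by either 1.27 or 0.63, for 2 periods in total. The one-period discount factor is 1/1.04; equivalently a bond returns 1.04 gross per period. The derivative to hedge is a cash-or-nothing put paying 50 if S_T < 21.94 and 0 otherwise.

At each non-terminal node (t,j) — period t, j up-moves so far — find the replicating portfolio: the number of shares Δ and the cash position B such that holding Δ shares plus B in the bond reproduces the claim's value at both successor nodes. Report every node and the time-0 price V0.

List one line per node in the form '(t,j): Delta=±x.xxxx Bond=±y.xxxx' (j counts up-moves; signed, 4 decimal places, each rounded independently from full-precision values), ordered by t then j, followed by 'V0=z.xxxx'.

(0,0): Delta=-0.7104 Bond=32.9667
(1,0): Delta=-3.2634 Bond=95.4026
(1,1): Delta=0.0000 Bond=0.0000
V0=5.9703

No-arbitrage ⇒ martingale measure with p* = (R−d)/(u−d) = 0.6406.
Terminal payoffs: V(2,0)=50.0000, V(2,1)=0.0000, V(2,2)=0.0000
  t=1,j=0: stock 23.9400 → up 30.4038 (V=0.0000), down 15.0822 (V=50.0000). Price 17.2776; hedge Δ=-3.2634, bond B=95.4026.
  t=1,j=1: stock 48.2600 → up 61.2902 (V=0.0000), down 30.4038 (V=0.0000). Price 0.0000; hedge Δ=0.0000, bond B=0.0000.
  t=0,j=0: stock 38.0000 → up 48.2600 (V=0.0000), down 23.9400 (V=17.2776). Price 5.9703; hedge Δ=-0.7104, bond B=32.9667.
Check: Δ(0,0)·S0 + B(0,0) = 5.9703 = V0.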